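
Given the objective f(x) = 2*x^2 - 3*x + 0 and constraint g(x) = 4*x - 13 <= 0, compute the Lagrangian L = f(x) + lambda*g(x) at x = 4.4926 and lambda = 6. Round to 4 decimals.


Step 1: Evaluate f(x).
f(4.4926) = 2*4.4926^2 - 3*4.4926 + 0 = 26.8891
Step 2: Evaluate g(x).
g(4.4926) = 4*4.4926 - 13 = 4.9704
Step 3: Compute Lagrangian.
L = 26.8891 + 6*4.9704 = 56.7115


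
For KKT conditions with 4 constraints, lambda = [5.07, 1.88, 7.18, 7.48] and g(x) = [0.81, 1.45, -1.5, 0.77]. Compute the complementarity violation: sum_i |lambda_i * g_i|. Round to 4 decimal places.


KKT complementary slackness check:
lambda_1 * g_1 = 5.07 * 0.81 = 4.1067
lambda_2 * g_2 = 1.88 * 1.45 = 2.726
lambda_3 * g_3 = 7.18 * -1.5 = -10.77
lambda_4 * g_4 = 7.48 * 0.77 = 5.7596
Total violation = 4.1067 + 2.726 + 10.77 + 5.7596 = 23.3623


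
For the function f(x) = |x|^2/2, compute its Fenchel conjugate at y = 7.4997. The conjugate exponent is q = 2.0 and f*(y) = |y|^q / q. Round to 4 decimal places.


The conjugate exponent q satisfies 1/p + 1/q = 1.
p = 2, so q = 2/(2 - 1) = 2.0
|y|^q = 7.4997^2.0 = 56.2455
f*(7.4997) = 56.2455 / 2.0 = 28.1228


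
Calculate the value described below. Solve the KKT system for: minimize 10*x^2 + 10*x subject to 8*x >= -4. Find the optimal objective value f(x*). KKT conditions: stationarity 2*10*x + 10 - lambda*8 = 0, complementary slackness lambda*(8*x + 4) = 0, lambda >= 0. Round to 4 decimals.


Step 1: Try lambda = 0 (constraint inactive).
Stationarity: 2*10*x + 10 = 0
x* = -10/(2*10) = -0.5
Check constraint: 8*-0.5 = -4.0 >= -4 -- satisfied.
Step 2: Compute optimal value.
f(x*) = 10*(-0.5)^2 + 10*(-0.5) = -2.5


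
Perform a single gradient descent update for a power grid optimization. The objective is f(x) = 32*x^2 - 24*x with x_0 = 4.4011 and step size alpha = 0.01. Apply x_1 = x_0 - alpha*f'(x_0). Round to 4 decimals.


We compute the gradient at x_0 and apply the update.
f'(x) = 64*x - 24
f'(4.4011) = 64*4.4011 - 24 = 257.6704
x_1 = 4.4011 - 0.01*257.6704 = 1.8244


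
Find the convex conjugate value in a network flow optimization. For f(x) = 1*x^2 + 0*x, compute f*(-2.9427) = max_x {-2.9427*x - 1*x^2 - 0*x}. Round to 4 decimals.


f*(y) = sup_x {y*x - a*x^2 - b*x} = sup_x {(y-b)*x - a*x^2}
FOC: (y - b) - 2a*x = 0 => x* = (y - b)/(2a)
x* = (-2.9427 - 0)/(2*1) = -1.4714
f*(-2.9427) = (y-b)^2/(4a) = (-2.9427 - 0)^2/(4*1)
= 8.6595/4 = 2.1649


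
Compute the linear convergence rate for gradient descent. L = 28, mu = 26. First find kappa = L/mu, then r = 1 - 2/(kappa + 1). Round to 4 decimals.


Step 1: Compute the condition number.
kappa = L/mu = 28/26 = 1.0769
Step 2: Compute the convergence rate.
r = 1 - 2/(kappa + 1) = 1 - 2*mu/(L + mu) = (L - mu)/(L + mu) = 2/54 = 0.037


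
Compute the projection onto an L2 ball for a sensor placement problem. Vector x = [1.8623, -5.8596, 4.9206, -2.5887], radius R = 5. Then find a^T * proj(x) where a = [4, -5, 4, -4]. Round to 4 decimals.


Step 1: Compute ||x|| (intermediates to 6 decimals).
||x|| = sqrt(1.8623^2 + (-5.8596)^2 + 4.9206^2 + (-2.5887)^2) = 8.289556
Step 2: Project.
Since ||x|| > R, scale = R/||x|| = 5/8.289556 = 0.603169, proj(x) = scale * x
proj(x) = [1.123282, -3.534329, 2.967953, -1.561424]
Step 3: Dot product.
a^T * proj(x) = 4*1.123282 - 5*(-3.534329) + 4*2.967953 - 4*(-1.561424) = 40.2823


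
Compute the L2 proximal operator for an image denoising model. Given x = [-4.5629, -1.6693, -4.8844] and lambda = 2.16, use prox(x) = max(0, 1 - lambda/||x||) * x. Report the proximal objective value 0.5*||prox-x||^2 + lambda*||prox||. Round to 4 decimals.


Step 1: Compute ||x||.
||x|| = 6.8894
Step 2: Compute scaling factor.
scale = max(0, 1 - 2.16/6.8894) = 0.6865
Step 3: prox(x) = [-3.1323, -1.1459, -3.353]
||prox(x)|| = 4.7294
Step 4: Proximal objective.
0.5*||prox-x||^2 = 2.3328
lambda*||prox|| = 10.2155
Total = 12.5483


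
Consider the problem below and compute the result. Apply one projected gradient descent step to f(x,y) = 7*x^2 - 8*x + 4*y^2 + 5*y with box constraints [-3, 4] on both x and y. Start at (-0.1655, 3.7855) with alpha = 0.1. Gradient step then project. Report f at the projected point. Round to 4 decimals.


Step 1: Compute gradient at (-0.1655, 3.7855).
grad_x = 2*7*-0.1655 - 8 = -10.317
grad_y = 2*4*3.7855 + 5 = 35.284
Step 2: Gradient step.
x_raw = -0.1655 - 0.1*-10.317 = 0.8662
y_raw = 3.7855 - 0.1*35.284 = 0.2571
Step 3: Project onto [-3, 4].
x_proj = clip(0.8662) = 0.8662
y_proj = clip(0.2571) = 0.2571
Step 4: Evaluate f.
f(0.8662, 0.2571) = -0.1276


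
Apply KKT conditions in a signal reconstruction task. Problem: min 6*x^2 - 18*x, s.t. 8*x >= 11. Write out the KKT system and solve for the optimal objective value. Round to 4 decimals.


Step 1: Try lambda = 0 (constraint inactive).
Stationarity: 2*6*x - 18 = 0
x* = 18/(2*6) = 1.5
Check constraint: 8*1.5 = 12.0 >= 11 -- satisfied.
Step 2: Compute optimal value.
f(x*) = 6*1.5^2 - 18*1.5 = -13.5


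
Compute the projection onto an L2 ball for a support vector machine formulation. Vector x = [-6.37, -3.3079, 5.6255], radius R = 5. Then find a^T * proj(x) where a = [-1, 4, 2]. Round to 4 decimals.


Step 1: Compute ||x|| (intermediates to 6 decimals).
||x|| = sqrt((-6.37)^2 + (-3.3079)^2 + 5.6255^2) = 9.119504
Step 2: Project.
Since ||x|| > R, scale = R/||x|| = 5/9.119504 = 0.548275, proj(x) = scale * x
proj(x) = [-3.492512, -1.813639, 3.084321]
Step 3: Dot product.
a^T * proj(x) = -1*(-3.492512) + 4*(-1.813639) + 2*3.084321 = 2.4066


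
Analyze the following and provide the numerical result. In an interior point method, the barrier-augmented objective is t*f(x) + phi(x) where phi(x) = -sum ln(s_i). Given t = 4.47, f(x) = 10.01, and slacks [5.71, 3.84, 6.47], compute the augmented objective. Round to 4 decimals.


Step 1: Compute log-barrier.
ln values: [1.7422, 1.3455, 1.8672]
phi = -(1.7422 + 1.3455 + 1.8672) = -4.9549
Step 2: Compute augmented objective.
t*f(x) = 4.47*10.01 = 44.7447
Total = 44.7447 - 4.9549 = 39.7898


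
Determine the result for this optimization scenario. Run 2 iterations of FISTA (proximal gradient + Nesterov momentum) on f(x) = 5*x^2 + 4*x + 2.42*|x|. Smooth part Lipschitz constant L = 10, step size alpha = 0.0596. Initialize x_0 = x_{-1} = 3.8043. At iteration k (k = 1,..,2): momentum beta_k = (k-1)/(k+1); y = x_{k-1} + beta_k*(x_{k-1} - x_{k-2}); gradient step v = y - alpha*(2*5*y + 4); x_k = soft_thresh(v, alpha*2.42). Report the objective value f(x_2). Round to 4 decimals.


FISTA on f(x) = 5*x^2 + 4*x + 2.42*|x|
L = 10, alpha = 0.0596
Iteration 1: beta = 0.0, y = 3.8043 + 0.0*(3.8043 - 3.8043) = 3.8043
  grad(y) = 42.043, v = y - alpha*grad = 1.2985
  prox(v) = soft_thresh(1.2985, 0.1442) = 1.1543
Iteration 2: beta = 0.3333, y = 1.1543 + 0.3333*(1.1543 - 3.8043) = 0.271
  grad(y) = 6.7097, v = y - alpha*grad = -0.1289
  prox(v) = soft_thresh(-0.1289, 0.1442) = 0.0
f(x_2) = 5*0.0^2 + 4*0.0 + 2.42*|0.0| = 0.0


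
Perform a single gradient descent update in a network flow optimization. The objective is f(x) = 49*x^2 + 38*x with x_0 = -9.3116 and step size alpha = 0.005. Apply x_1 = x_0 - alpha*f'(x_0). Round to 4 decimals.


We compute the gradient at x_0 and apply the update.
f'(x) = 98*x + 38
f'(-9.3116) = 98*-9.3116 + 38 = -874.5368
x_1 = -9.3116 - 0.005*-874.5368 = -4.9389


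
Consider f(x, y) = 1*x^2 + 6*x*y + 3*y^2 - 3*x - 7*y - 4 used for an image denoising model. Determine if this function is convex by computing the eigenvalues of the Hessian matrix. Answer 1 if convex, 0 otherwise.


The Hessian of f(x,y) = 1*x^2 + 6*x*y + 3*y^2 - 3*x - 7*y - 4 is:
H = [[2, 6], [6, 6]]
Trace = 2 + 6 = 8
Determinant = 2*6 - (6)^2 = -24
Discriminant = (8)^2 - 4*-24 = 160.0
Eigenvalues: lambda_1 = -2.3246, lambda_2 = 10.3246
The function is not convex.

0


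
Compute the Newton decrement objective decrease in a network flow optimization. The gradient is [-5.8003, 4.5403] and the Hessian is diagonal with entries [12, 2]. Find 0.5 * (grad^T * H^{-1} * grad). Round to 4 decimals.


Step 1: H is diagonal, so H^(-1) * g = [-0.4834, 2.2702].
Step 2: g^T H^(-1) g = sum_i g_i^2 / H_ii
  = (-5.8003)^2/12 + (4.5403)^2/2
  = 2.8036 + 10.3072 = 13.1108
Step 3: Objective decrease = 0.5 * g^T H^(-1) g = 6.5554


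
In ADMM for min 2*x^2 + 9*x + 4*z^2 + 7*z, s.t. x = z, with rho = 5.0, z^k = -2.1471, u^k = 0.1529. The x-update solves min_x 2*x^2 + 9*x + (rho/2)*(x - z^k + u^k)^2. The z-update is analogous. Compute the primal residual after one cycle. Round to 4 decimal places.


ADMM iteration with rho = 5.0, z^k = -2.1471, u^k = 0.1529
Step 1: x-update.
Minimize 2*x^2 + 9*x + (5.0/2)*(x + 2.1471 + 0.1529)^2
FOC: (2*2 + 5.0)*x = -9 + 5.0*(-2.1471 - 0.1529)
x^{k+1} = -2.2778
Step 2: z-update.
Minimize 4*z^2 + 7*z + (5.0/2)*(-2.2778 - z + 0.1529)^2
FOC: (2*4 + 5.0)*z = -7 + 5.0*(-2.2778 + 0.1529)
z^{k+1} = -1.3557
Step 3: u-update.
u^{k+1} = 0.1529 - 2.2778 + 1.3557 = -0.7692
Step 4: Primal residual = |-2.2778 + 1.3557| = 0.9221


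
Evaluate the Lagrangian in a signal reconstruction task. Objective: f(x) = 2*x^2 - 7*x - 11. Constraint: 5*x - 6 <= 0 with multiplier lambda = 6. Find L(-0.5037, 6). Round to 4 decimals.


Step 1: Evaluate f(x).
f(-0.5037) = 2*(-0.5037)^2 - 7*(-0.5037) - 11 = -6.9667
Step 2: Evaluate g(x).
g(-0.5037) = 5*-0.5037 - 6 = -8.5185
Step 3: Compute Lagrangian.
L = -6.9667 + 6*-8.5185 = -58.0777


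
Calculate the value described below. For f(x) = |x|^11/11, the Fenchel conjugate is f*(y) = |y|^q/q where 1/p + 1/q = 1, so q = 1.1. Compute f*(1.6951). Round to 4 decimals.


The conjugate exponent q satisfies 1/p + 1/q = 1.
p = 11, so q = 11/(11 - 1) = 1.1
|y|^q = 1.6951^1.1 = 1.787
f*(1.6951) = 1.787 / 1.1 = 1.6245


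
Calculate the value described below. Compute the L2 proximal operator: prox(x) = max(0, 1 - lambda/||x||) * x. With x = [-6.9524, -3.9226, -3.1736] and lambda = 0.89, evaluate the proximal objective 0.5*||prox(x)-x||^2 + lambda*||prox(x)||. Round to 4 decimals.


Step 1: Compute ||x||.
||x|| = 8.5904
Step 2: Compute scaling factor.
scale = max(0, 1 - 0.89/8.5904) = 0.8964
Step 3: prox(x) = [-6.2321, -3.5162, -2.8448]
||prox(x)|| = 7.7004
Step 4: Proximal objective.
0.5*||prox-x||^2 = 0.3961
lambda*||prox|| = 6.8534
Total = 7.2494


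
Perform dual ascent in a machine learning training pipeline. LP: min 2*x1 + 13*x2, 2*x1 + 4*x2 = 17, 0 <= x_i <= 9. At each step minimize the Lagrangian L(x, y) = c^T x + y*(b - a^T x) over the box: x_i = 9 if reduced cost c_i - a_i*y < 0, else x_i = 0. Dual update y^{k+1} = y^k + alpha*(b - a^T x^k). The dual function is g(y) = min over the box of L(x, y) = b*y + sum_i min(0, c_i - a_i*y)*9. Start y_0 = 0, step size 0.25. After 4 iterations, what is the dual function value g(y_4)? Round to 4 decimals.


Dual ascent for LP: min 2*x1 + 13*x2, 2*x1 + 4*x2 = 17, 0 <= x_i <= 9
Step 1: y^k = 0.0, reduced costs: (2.0, 13.0)
  x^k = (0.0, 0.0), subgradient = b - a^T x = 17.0
  y^{k+1} = 0.0 + 0.25*17.0 = 4.25
Step 2: y^k = 4.25, reduced costs: (-6.5, -4.0)
  x^k = (9.0, 9.0), subgradient = b - a^T x = -37.0
  y^{k+1} = 4.25 + 0.25*-37.0 = -5.0
Step 3: y^k = -5.0, reduced costs: (12.0, 33.0)
  x^k = (0.0, 0.0), subgradient = b - a^T x = 17.0
  y^{k+1} = -5.0 + 0.25*17.0 = -0.75
Step 4: y^k = -0.75, reduced costs: (3.5, 16.0)
  x^k = (0.0, 0.0), subgradient = b - a^T x = 17.0
  y^{k+1} = -0.75 + 0.25*17.0 = 3.5
Dual objective at y_4 = 3.5: reduced costs (-5.0, -1.0), box minimizer x = (9.0, 9.0)
g(y_4) = b*y + (c1 - a1*y)*x1 + (c2 - a2*y)*x2 = 17*3.5 + (-5.0)*9.0 + (-1.0)*9.0 = 59.5 - 45.0 - 9.0 = 5.5


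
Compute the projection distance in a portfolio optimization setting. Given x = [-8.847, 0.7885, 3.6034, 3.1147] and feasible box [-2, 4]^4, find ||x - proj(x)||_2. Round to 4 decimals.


Project each component onto [-2, 4].
clip(-8.847) = -2.0, clip(0.7885) = 0.7885, clip(3.6034) = 3.6034, clip(3.1147) = 3.1147
Projection = [-2.0, 0.7885, 3.6034, 3.1147]
Squared diffs: [46.8814, 0.0, 0.0, 0.0]
Distance = sqrt(46.8814) = 6.847


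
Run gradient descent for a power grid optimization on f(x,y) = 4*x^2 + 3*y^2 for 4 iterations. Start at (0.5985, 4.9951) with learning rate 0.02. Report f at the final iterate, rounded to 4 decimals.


Gradient descent on f(x,y) = 4*x^2 + 3*y^2.
Starting point: (0.5985, 4.9951), alpha = 0.02
Step 1: grad_x = 2*4*0.5985 = 4.788, grad_y = 2*3*4.9951 = 29.9706
  x_1 = 0.5985 - 0.02*4.788 = 0.5027
  y_1 = 4.9951 - 0.02*29.9706 = 4.3957
Step 2: grad_x = 2*4*0.5027 = 4.0219, grad_y = 2*3*4.3957 = 26.3741
  x_2 = 0.5027 - 0.02*4.0219 = 0.4223
  y_2 = 4.3957 - 0.02*26.3741 = 3.8682
Step 3: grad_x = 2*4*0.4223 = 3.3784, grad_y = 2*3*3.8682 = 23.2092
  x_3 = 0.4223 - 0.02*3.3784 = 0.3547
  y_3 = 3.8682 - 0.02*23.2092 = 3.404
Step 4: grad_x = 2*4*0.3547 = 2.8379, grad_y = 2*3*3.404 = 20.4241
  x_4 = 0.3547 - 0.02*2.8379 = 0.298
  y_4 = 3.404 - 0.02*20.4241 = 2.9955
f(0.298, 2.9955) = 4*0.298^2 + 3*2.9955^2 = 27.2749


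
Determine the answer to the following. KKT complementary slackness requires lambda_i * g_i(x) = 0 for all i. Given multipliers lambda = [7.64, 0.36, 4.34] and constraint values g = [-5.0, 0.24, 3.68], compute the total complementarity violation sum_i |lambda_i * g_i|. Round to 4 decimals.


KKT complementary slackness check:
lambda_1 * g_1 = 7.64 * -5.0 = -38.2
lambda_2 * g_2 = 0.36 * 0.24 = 0.0864
lambda_3 * g_3 = 4.34 * 3.68 = 15.9712
Total violation = 38.2 + 0.0864 + 15.9712 = 54.2576


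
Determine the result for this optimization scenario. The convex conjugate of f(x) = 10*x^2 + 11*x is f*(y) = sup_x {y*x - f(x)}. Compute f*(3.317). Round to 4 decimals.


f*(y) = sup_x {y*x - a*x^2 - b*x} = sup_x {(y-b)*x - a*x^2}
FOC: (y - b) - 2a*x = 0 => x* = (y - b)/(2a)
x* = (3.317 - 11)/(2*10) = -0.3842
f*(3.317) = (y-b)^2/(4a) = (3.317 - 11)^2/(4*10)
= 59.0285/40 = 1.4757


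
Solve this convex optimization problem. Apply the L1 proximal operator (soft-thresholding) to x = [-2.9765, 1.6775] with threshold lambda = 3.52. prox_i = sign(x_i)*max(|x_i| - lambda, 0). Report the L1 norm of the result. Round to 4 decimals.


Soft-thresholding with lambda = 3.52:
prox(-2.9765) = sign(-2.9765)*max(|-2.9765| - 3.52, 0) = 0.0
prox(1.6775) = sign(1.6775)*max(|1.6775| - 3.52, 0) = 0.0
prox(x) = [0.0, 0.0]
||prox(x)||_1 = 0.0 + 0.0 = 0.0


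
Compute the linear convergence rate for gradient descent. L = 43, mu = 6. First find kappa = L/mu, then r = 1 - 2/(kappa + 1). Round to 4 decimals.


Step 1: Compute the condition number.
kappa = L/mu = 43/6 = 7.1667
Step 2: Compute the convergence rate.
r = 1 - 2/(kappa + 1) = 1 - 2*mu/(L + mu) = (L - mu)/(L + mu) = 37/49 = 0.7551


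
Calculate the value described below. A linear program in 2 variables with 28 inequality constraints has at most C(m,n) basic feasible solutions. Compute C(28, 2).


Each vertex corresponds to some choice of n active constraints out of m, so the number of vertices is at most C(m, n) = m! / (n!(m-n)!).
m = 28, n = 2
Numerator: 28 * 27
Denominator: 2! = 2
C(28, 2) = 378


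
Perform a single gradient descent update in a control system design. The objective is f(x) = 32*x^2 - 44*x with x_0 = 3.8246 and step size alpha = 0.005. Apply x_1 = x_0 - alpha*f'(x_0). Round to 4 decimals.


We compute the gradient at x_0 and apply the update.
f'(x) = 64*x - 44
f'(3.8246) = 64*3.8246 - 44 = 200.7744
x_1 = 3.8246 - 0.005*200.7744 = 2.8207


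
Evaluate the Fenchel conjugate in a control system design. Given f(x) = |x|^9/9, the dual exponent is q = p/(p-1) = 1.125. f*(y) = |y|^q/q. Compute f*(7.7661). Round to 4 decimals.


The conjugate exponent q satisfies 1/p + 1/q = 1.
p = 9, so q = 9/(9 - 1) = 1.125
|y|^q = 7.7661^1.125 = 10.0341
f*(7.7661) = 10.0341 / 1.125 = 8.9192


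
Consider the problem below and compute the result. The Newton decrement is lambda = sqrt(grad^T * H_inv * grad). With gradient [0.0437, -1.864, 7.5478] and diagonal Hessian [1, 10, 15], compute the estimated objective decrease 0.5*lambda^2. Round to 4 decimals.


Step 1: H is diagonal, so H^(-1) * g = [0.0437, -0.1864, 0.5032].
Step 2: g^T H^(-1) g = sum_i g_i^2 / H_ii
  = (0.0437)^2/1 + (-1.864)^2/10 + (7.5478)^2/15
  = 0.0019 + 0.3474 + 3.798 = 4.1473
Step 3: Objective decrease = 0.5 * g^T H^(-1) g = 2.0737


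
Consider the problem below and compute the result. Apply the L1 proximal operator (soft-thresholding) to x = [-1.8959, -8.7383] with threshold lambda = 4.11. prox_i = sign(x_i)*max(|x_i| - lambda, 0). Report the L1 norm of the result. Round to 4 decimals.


Soft-thresholding with lambda = 4.11:
prox(-1.8959) = sign(-1.8959)*max(|-1.8959| - 4.11, 0) = 0.0
prox(-8.7383) = sign(-8.7383)*max(|-8.7383| - 4.11, 0) = -4.6283
prox(x) = [0.0, -4.6283]
||prox(x)||_1 = 0.0 + 4.6283 = 4.6283


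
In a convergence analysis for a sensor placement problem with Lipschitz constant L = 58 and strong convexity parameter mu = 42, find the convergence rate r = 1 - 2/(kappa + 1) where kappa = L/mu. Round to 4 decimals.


Step 1: Compute the condition number.
kappa = L/mu = 58/42 = 1.381
Step 2: Compute the convergence rate.
r = 1 - 2/(kappa + 1) = 1 - 2*mu/(L + mu) = (L - mu)/(L + mu) = 16/100 = 0.16


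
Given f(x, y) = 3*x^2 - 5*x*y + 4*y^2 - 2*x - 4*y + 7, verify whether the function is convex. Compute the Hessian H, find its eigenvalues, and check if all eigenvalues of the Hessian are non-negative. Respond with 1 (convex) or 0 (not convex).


The Hessian of f(x,y) = 3*x^2 - 5*x*y + 4*y^2 - 2*x - 4*y + 7 is:
H = [[6, -5], [-5, 8]]
Trace = 6 + 8 = 14
Determinant = 6*8 - (-5)^2 = 23
Discriminant = (14)^2 - 4*23 = 104.0
Eigenvalues: lambda_1 = 1.901, lambda_2 = 12.099
The function is convex.

1


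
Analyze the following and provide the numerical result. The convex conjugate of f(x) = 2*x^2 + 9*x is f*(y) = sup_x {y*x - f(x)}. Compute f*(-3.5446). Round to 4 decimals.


f*(y) = sup_x {y*x - a*x^2 - b*x} = sup_x {(y-b)*x - a*x^2}
FOC: (y - b) - 2a*x = 0 => x* = (y - b)/(2a)
x* = (-3.5446 - 9)/(2*2) = -3.1362
f*(-3.5446) = (y-b)^2/(4a) = (-3.5446 - 9)^2/(4*2)
= 157.367/8 = 19.6709


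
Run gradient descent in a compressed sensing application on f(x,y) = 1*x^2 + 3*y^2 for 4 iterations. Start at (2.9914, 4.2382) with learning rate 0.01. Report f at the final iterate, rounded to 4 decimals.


Gradient descent on f(x,y) = 1*x^2 + 3*y^2.
Starting point: (2.9914, 4.2382), alpha = 0.01
Step 1: grad_x = 2*1*2.9914 = 5.9828, grad_y = 2*3*4.2382 = 25.4292
  x_1 = 2.9914 - 0.01*5.9828 = 2.9316
  y_1 = 4.2382 - 0.01*25.4292 = 3.9839
Step 2: grad_x = 2*1*2.9316 = 5.8631, grad_y = 2*3*3.9839 = 23.9034
  x_2 = 2.9316 - 0.01*5.8631 = 2.8729
  y_2 = 3.9839 - 0.01*23.9034 = 3.7449
Step 3: grad_x = 2*1*2.8729 = 5.7459, grad_y = 2*3*3.7449 = 22.4692
  x_3 = 2.8729 - 0.01*5.7459 = 2.8155
  y_3 = 3.7449 - 0.01*22.4692 = 3.5202
Step 4: grad_x = 2*1*2.8155 = 5.631, grad_y = 2*3*3.5202 = 21.1211
  x_4 = 2.8155 - 0.01*5.631 = 2.7592
  y_4 = 3.5202 - 0.01*21.1211 = 3.309
f(2.7592, 3.309) = 1*2.7592^2 + 3*3.309^2 = 40.4609


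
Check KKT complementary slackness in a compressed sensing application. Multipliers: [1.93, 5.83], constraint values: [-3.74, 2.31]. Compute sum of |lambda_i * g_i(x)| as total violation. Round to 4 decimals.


KKT complementary slackness check:
lambda_1 * g_1 = 1.93 * -3.74 = -7.2182
lambda_2 * g_2 = 5.83 * 2.31 = 13.4673
Total violation = 7.2182 + 13.4673 = 20.6855


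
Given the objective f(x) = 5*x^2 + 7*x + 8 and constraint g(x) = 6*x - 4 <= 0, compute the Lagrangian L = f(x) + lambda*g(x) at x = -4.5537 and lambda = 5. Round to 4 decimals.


Step 1: Evaluate f(x).
f(-4.5537) = 5*(-4.5537)^2 + 7*(-4.5537) + 8 = 79.805
Step 2: Evaluate g(x).
g(-4.5537) = 6*-4.5537 - 4 = -31.3222
Step 3: Compute Lagrangian.
L = 79.805 + 5*-31.3222 = -76.806


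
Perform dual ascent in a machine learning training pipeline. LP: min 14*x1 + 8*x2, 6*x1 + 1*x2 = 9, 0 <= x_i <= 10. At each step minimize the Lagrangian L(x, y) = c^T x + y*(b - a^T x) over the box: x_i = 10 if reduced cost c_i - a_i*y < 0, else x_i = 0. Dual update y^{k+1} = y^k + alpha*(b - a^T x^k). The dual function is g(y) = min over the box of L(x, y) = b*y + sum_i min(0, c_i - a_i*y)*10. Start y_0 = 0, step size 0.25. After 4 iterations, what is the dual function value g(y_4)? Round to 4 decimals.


Dual ascent for LP: min 14*x1 + 8*x2, 6*x1 + 1*x2 = 9, 0 <= x_i <= 10
Step 1: y^k = 0.0, reduced costs: (14.0, 8.0)
  x^k = (0.0, 0.0), subgradient = b - a^T x = 9.0
  y^{k+1} = 0.0 + 0.25*9.0 = 2.25
Step 2: y^k = 2.25, reduced costs: (0.5, 5.75)
  x^k = (0.0, 0.0), subgradient = b - a^T x = 9.0
  y^{k+1} = 2.25 + 0.25*9.0 = 4.5
Step 3: y^k = 4.5, reduced costs: (-13.0, 3.5)
  x^k = (10.0, 0.0), subgradient = b - a^T x = -51.0
  y^{k+1} = 4.5 + 0.25*-51.0 = -8.25
Step 4: y^k = -8.25, reduced costs: (63.5, 16.25)
  x^k = (0.0, 0.0), subgradient = b - a^T x = 9.0
  y^{k+1} = -8.25 + 0.25*9.0 = -6.0
Dual objective at y_4 = -6.0: reduced costs (50.0, 14.0), box minimizer x = (0.0, 0.0)
g(y_4) = b*y + (c1 - a1*y)*x1 + (c2 - a2*y)*x2 = 9*(-6.0) + 50.0*0.0 + 14.0*0.0 = -54.0 + 0.0 + 0.0 = -54.0


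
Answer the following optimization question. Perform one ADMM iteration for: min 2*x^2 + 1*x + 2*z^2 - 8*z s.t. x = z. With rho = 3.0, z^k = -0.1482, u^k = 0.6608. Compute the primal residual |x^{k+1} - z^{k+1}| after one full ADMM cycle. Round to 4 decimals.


ADMM iteration with rho = 3.0, z^k = -0.1482, u^k = 0.6608
Step 1: x-update.
Minimize 2*x^2 + 1*x + (3.0/2)*(x + 0.1482 + 0.6608)^2
FOC: (2*2 + 3.0)*x = -1 + 3.0*(-0.1482 - 0.6608)
x^{k+1} = -0.4896
Step 2: z-update.
Minimize 2*z^2 - 8*z + (3.0/2)*(-0.4896 - z + 0.6608)^2
FOC: (2*2 + 3.0)*z = 8 + 3.0*(-0.4896 + 0.6608)
z^{k+1} = 1.2162
Step 3: u-update.
u^{k+1} = 0.6608 - 0.4896 - 1.2162 = -1.045
Step 4: Primal residual = |-0.4896 - 1.2162| = 1.7058


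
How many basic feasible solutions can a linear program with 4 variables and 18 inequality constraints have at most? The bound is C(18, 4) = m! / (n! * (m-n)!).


Each vertex corresponds to some choice of n active constraints out of m, so the number of vertices is at most C(m, n) = m! / (n!(m-n)!).
m = 18, n = 4
Numerator: 18 * 17 * 16 * 15
Denominator: 4! = 24
C(18, 4) = 3060


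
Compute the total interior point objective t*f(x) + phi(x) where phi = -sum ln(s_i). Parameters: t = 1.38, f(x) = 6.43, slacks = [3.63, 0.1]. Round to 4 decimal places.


Step 1: Compute log-barrier.
ln values: [1.2892, -2.3026]
phi = -(1.2892 - 2.3026) = 1.0134
Step 2: Compute augmented objective.
t*f(x) = 1.38*6.43 = 8.8734
Total = 8.8734 + 1.0134 = 9.8868


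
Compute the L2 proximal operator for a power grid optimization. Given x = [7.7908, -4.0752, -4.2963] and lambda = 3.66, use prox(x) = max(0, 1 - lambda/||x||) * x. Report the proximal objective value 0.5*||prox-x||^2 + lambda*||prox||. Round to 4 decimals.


Step 1: Compute ||x||.
||x|| = 9.7858
Step 2: Compute scaling factor.
scale = max(0, 1 - 3.66/9.7858) = 0.626
Step 3: prox(x) = [4.877, -2.551, -2.6894]
||prox(x)|| = 6.1258
Step 4: Proximal objective.
0.5*||prox-x||^2 = 6.6978
lambda*||prox|| = 22.4204
Total = 29.1183


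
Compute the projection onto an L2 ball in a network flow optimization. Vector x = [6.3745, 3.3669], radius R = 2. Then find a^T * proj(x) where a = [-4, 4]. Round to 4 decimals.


Step 1: Compute ||x|| (intermediates to 6 decimals).
||x|| = sqrt(6.3745^2 + 3.3669^2) = 7.209041
Step 2: Project.
Since ||x|| > R, scale = R/||x|| = 2/7.209041 = 0.277429, proj(x) = scale * x
proj(x) = [1.768471, 0.934076]
Step 3: Dot product.
a^T * proj(x) = -4*1.768471 + 4*0.934076 = -3.3376


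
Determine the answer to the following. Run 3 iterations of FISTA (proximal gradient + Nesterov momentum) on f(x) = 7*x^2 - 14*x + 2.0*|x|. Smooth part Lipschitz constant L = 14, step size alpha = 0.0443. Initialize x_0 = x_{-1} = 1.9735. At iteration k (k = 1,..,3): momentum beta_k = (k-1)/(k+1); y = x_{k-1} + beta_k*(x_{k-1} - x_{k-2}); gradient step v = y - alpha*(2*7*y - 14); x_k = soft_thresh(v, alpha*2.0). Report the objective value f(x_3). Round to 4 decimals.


FISTA on f(x) = 7*x^2 - 14*x + 2.0*|x|
L = 14, alpha = 0.0443
Iteration 1: beta = 0.0, y = 1.9735 + 0.0*(1.9735 - 1.9735) = 1.9735
  grad(y) = 13.629, v = y - alpha*grad = 1.3697
  prox(v) = soft_thresh(1.3697, 0.0886) = 1.2811
Iteration 2: beta = 0.3333, y = 1.2811 + 0.3333*(1.2811 - 1.9735) = 1.0503
  grad(y) = 0.7049, v = y - alpha*grad = 1.0191
  prox(v) = soft_thresh(1.0191, 0.0886) = 0.9305
Iteration 3: beta = 0.5, y = 0.9305 + 0.5*(0.9305 - 1.2811) = 0.7552
  grad(y) = -3.427, v = y - alpha*grad = 0.907
  prox(v) = soft_thresh(0.907, 0.0886) = 0.8184
f(x_3) = 7*0.8184^2 - 14*0.8184 + 2.0*|0.8184| = -5.1324


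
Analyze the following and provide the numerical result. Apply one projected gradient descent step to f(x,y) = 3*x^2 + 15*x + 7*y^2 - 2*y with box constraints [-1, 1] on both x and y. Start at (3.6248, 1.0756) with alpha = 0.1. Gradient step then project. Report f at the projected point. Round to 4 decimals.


Step 1: Compute gradient at (3.6248, 1.0756).
grad_x = 2*3*3.6248 + 15 = 36.7488
grad_y = 2*7*1.0756 - 2 = 13.0584
Step 2: Gradient step.
x_raw = 3.6248 - 0.1*36.7488 = -0.0501
y_raw = 1.0756 - 0.1*13.0584 = -0.2302
Step 3: Project onto [-1, 1].
x_proj = clip(-0.0501) = -0.0501
y_proj = clip(-0.2302) = -0.2302
Step 4: Evaluate f.
f(-0.0501, -0.2302) = 0.0879


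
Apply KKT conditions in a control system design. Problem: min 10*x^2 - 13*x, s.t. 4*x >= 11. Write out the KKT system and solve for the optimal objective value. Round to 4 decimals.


Step 1: Try lambda = 0 (constraint inactive).
x_unc = 13/(2*10) = 0.65
Check: 4*0.65 = 2.6 < 11 -- violated!
Step 2: Constraint must be active: 4*x = 11
x* = 11/4 = 2.75
lambda = (2*10*2.75 - 13)/4 = 10.5
Step 3: Compute optimal value.
f(x*) = 10*2.75^2 - 13*2.75 = 39.875


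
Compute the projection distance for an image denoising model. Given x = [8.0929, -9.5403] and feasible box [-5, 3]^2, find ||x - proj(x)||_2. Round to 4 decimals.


Project each component onto [-5, 3].
clip(8.0929) = 3.0, clip(-9.5403) = -5.0
Projection = [3.0, -5.0]
Squared diffs: [25.9376, 20.6143]
Distance = sqrt(46.5519) = 6.8229


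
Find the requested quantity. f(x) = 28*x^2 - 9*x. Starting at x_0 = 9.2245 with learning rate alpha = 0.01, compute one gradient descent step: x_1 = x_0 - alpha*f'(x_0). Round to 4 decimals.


We compute the gradient at x_0 and apply the update.
f'(x) = 56*x - 9
f'(9.2245) = 56*9.2245 - 9 = 507.572
x_1 = 9.2245 - 0.01*507.572 = 4.1488


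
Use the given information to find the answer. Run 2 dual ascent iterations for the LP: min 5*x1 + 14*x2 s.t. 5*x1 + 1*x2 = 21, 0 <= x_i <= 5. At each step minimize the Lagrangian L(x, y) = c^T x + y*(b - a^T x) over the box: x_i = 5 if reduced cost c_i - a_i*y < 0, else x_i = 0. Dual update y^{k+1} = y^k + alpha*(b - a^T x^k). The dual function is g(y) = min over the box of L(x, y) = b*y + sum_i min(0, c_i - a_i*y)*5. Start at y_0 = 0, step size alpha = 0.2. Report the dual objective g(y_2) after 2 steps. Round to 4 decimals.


Dual ascent for LP: min 5*x1 + 14*x2, 5*x1 + 1*x2 = 21, 0 <= x_i <= 5
Step 1: y^k = 0.0, reduced costs: (5.0, 14.0)
  x^k = (0.0, 0.0), subgradient = b - a^T x = 21.0
  y^{k+1} = 0.0 + 0.2*21.0 = 4.2
Step 2: y^k = 4.2, reduced costs: (-16.0, 9.8)
  x^k = (5.0, 0.0), subgradient = b - a^T x = -4.0
  y^{k+1} = 4.2 + 0.2*-4.0 = 3.4
Dual objective at y_2 = 3.4: reduced costs (-12.0, 10.6), box minimizer x = (5.0, 0.0)
g(y_2) = b*y + (c1 - a1*y)*x1 + (c2 - a2*y)*x2 = 21*3.4 + (-12.0)*5.0 + 10.6*0.0 = 71.4 - 60.0 + 0.0 = 11.4


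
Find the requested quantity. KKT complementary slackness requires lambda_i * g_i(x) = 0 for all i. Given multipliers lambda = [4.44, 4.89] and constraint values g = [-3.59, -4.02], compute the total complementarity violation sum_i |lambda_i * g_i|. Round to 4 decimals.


KKT complementary slackness check:
lambda_1 * g_1 = 4.44 * -3.59 = -15.9396
lambda_2 * g_2 = 4.89 * -4.02 = -19.6578
Total violation = 15.9396 + 19.6578 = 35.5974


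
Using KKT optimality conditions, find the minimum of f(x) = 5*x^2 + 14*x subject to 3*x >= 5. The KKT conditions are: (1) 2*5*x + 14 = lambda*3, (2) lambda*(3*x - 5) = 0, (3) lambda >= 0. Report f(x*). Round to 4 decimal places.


Step 1: Try lambda = 0 (constraint inactive).
x_unc = -14/(2*5) = -1.4
Check: 3*-1.4 = -4.2 < 5 -- violated!
Step 2: Constraint must be active: 3*x = 5
x* = 5/3 = 1.6667 (rounded; the exact value 5/3 is used below)
lambda = (2*5*(5/3) + 14)/3 = 10.2222
Step 3: Compute optimal value.
f(x*) = 5*(5/3)^2 + 14*(5/3) = 37.2222


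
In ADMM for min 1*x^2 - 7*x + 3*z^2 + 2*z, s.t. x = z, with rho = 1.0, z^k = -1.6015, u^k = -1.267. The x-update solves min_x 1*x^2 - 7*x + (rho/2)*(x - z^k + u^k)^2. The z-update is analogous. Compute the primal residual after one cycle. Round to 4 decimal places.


ADMM iteration with rho = 1.0, z^k = -1.6015, u^k = -1.267
Step 1: x-update.
Minimize 1*x^2 - 7*x + (1.0/2)*(x + 1.6015 - 1.267)^2
FOC: (2*1 + 1.0)*x = 7 + 1.0*(-1.6015 + 1.267)
x^{k+1} = 2.2218
Step 2: z-update.
Minimize 3*z^2 + 2*z + (1.0/2)*(2.2218 - z - 1.267)^2
FOC: (2*3 + 1.0)*z = -2 + 1.0*(2.2218 - 1.267)
z^{k+1} = -0.1493
Step 3: u-update.
u^{k+1} = -1.267 + 2.2218 + 0.1493 = 1.1041
Step 4: Primal residual = |2.2218 + 0.1493| = 2.3711


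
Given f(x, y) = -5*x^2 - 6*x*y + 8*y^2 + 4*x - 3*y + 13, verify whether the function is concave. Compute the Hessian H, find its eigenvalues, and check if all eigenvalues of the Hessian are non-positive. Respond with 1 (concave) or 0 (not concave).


The Hessian of f(x,y) = -5*x^2 - 6*x*y + 8*y^2 + 4*x - 3*y + 13 is:
H = [[-10, -6], [-6, 16]]
Trace = -10 + 16 = 6
Determinant = -10*16 - (-6)^2 = -196
Discriminant = (6)^2 - 4*-196 = 820.0
Eigenvalues: lambda_1 = -11.3178, lambda_2 = 17.3178
The function is not concave.

0


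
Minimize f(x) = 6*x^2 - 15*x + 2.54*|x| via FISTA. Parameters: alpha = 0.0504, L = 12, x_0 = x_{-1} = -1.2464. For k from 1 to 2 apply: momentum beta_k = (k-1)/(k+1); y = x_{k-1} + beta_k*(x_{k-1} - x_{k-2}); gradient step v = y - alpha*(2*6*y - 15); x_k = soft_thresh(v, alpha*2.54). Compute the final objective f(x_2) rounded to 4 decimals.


FISTA on f(x) = 6*x^2 - 15*x + 2.54*|x|
L = 12, alpha = 0.0504
Iteration 1: beta = 0.0, y = -1.2464 + 0.0*(-1.2464 + 1.2464) = -1.2464
  grad(y) = -29.9568, v = y - alpha*grad = 0.2634
  prox(v) = soft_thresh(0.2634, 0.128) = 0.1354
Iteration 2: beta = 0.3333, y = 0.1354 + 0.3333*(0.1354 + 1.2464) = 0.596
  grad(y) = -7.8479, v = y - alpha*grad = 0.9915
  prox(v) = soft_thresh(0.9915, 0.128) = 0.8635
f(x_2) = 6*0.8635^2 - 15*0.8635 + 2.54*|0.8635| = -6.2855


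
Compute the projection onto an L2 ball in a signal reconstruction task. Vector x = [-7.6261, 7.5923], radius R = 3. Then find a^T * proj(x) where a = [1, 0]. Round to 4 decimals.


Step 1: Compute ||x|| (intermediates to 6 decimals).
||x|| = sqrt((-7.6261)^2 + 7.5923^2) = 10.76106
Step 2: Project.
Since ||x|| > R, scale = R/||x|| = 3/10.76106 = 0.278783, proj(x) = scale * x
proj(x) = [-2.126027, 2.116604]
Step 3: Dot product.
a^T * proj(x) = 1*(-2.126027) + 0*2.116604 = -2.126


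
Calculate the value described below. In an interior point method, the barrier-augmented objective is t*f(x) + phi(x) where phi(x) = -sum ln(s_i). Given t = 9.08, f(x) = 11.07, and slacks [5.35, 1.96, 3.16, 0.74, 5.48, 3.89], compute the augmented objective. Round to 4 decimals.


Step 1: Compute log-barrier.
ln values: [1.6771, 0.6729, 1.1506, -0.3011, 1.7011, 1.3584]
phi = -(1.6771 + 0.6729 + 1.1506 - 0.3011 + 1.7011 + 1.3584) = -6.259
Step 2: Compute augmented objective.
t*f(x) = 9.08*11.07 = 100.5156
Total = 100.5156 - 6.259 = 94.2566


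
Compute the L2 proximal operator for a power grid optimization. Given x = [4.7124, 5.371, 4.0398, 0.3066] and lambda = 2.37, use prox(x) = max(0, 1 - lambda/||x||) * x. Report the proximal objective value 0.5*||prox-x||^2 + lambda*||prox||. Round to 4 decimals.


Step 1: Compute ||x||.
||x|| = 8.2139
Step 2: Compute scaling factor.
scale = max(0, 1 - 2.37/8.2139) = 0.7115
Step 3: prox(x) = [3.3527, 3.8213, 2.8742, 0.2181]
||prox(x)|| = 5.8439
Step 4: Proximal objective.
0.5*||prox-x||^2 = 2.8085
lambda*||prox|| = 13.85
Total = 16.6585


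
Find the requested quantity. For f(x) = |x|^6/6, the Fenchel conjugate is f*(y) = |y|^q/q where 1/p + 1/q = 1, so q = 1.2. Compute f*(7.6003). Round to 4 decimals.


The conjugate exponent q satisfies 1/p + 1/q = 1.
p = 6, so q = 6/(6 - 1) = 1.2
|y|^q = 7.6003^1.2 = 11.4024
f*(7.6003) = 11.4024 / 1.2 = 9.502


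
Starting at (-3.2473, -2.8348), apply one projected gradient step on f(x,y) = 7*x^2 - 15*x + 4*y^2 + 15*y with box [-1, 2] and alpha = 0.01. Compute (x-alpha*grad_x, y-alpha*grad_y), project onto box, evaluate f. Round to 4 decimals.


Step 1: Compute gradient at (-3.2473, -2.8348).
grad_x = 2*7*-3.2473 - 15 = -60.4622
grad_y = 2*4*-2.8348 + 15 = -7.6784
Step 2: Gradient step.
x_raw = -3.2473 - 0.01*-60.4622 = -2.6427
y_raw = -2.8348 - 0.01*-7.6784 = -2.758
Step 3: Project onto [-1, 2].
x_proj = clip(-2.6427) = -1.0
y_proj = clip(-2.758) = -1.0
Step 4: Evaluate f.
f(-1.0, -1.0) = 11.0


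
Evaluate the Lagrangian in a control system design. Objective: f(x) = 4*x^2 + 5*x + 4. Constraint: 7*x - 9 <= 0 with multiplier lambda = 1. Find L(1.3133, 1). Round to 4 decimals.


Step 1: Evaluate f(x).
f(1.3133) = 4*1.3133^2 + 5*1.3133 + 4 = 17.4655
Step 2: Evaluate g(x).
g(1.3133) = 7*1.3133 - 9 = 0.1931
Step 3: Compute Lagrangian.
L = 17.4655 + 1*0.1931 = 17.6586


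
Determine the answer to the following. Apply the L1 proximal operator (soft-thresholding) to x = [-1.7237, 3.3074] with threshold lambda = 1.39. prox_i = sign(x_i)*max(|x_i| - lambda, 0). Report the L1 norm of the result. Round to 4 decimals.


Soft-thresholding with lambda = 1.39:
prox(-1.7237) = sign(-1.7237)*max(|-1.7237| - 1.39, 0) = -0.3337
prox(3.3074) = sign(3.3074)*max(|3.3074| - 1.39, 0) = 1.9174
prox(x) = [-0.3337, 1.9174]
||prox(x)||_1 = 0.3337 + 1.9174 = 2.2511


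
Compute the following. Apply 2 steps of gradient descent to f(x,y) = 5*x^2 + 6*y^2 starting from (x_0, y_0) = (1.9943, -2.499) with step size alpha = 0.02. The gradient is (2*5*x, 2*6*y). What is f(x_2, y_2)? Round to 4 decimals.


Gradient descent on f(x,y) = 5*x^2 + 6*y^2.
Starting point: (1.9943, -2.499), alpha = 0.02
Step 1: grad_x = 2*5*1.9943 = 19.943, grad_y = 2*6*-2.499 = -29.988
  x_1 = 1.9943 - 0.02*19.943 = 1.5954
  y_1 = -2.499 - 0.02*-29.988 = -1.8992
Step 2: grad_x = 2*5*1.5954 = 15.9544, grad_y = 2*6*-1.8992 = -22.7909
  x_2 = 1.5954 - 0.02*15.9544 = 1.2764
  y_2 = -1.8992 - 0.02*-22.7909 = -1.4434
f(1.2764, -1.4434) = 5*1.2764^2 + 6*(-1.4434)^2 = 20.6462


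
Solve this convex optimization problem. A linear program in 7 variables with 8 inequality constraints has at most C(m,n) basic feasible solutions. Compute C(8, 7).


Each vertex corresponds to some choice of n active constraints out of m, so the number of vertices is at most C(m, n) = m! / (n!(m-n)!).
m = 8, n = 7
Numerator: 8 * 7 * 6 * 5 * 4 * 3 * 2
Denominator: 7! = 5040
C(8, 7) = 8


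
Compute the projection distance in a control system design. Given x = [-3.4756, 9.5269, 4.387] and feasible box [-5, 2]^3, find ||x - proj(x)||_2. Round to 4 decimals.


Project each component onto [-5, 2].
clip(-3.4756) = -3.4756, clip(9.5269) = 2.0, clip(4.387) = 2.0
Projection = [-3.4756, 2.0, 2.0]
Squared diffs: [0.0, 56.6542, 5.6978]
Distance = sqrt(62.352) = 7.8963


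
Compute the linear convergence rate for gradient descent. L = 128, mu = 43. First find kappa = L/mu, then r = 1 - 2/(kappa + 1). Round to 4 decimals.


Step 1: Compute the condition number.
kappa = L/mu = 128/43 = 2.9767
Step 2: Compute the convergence rate.
r = 1 - 2/(kappa + 1) = 1 - 2*mu/(L + mu) = (L - mu)/(L + mu) = 85/171 = 0.4971


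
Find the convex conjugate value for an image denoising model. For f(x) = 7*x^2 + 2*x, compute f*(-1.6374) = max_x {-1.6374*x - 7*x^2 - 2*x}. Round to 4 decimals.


f*(y) = sup_x {y*x - a*x^2 - b*x} = sup_x {(y-b)*x - a*x^2}
FOC: (y - b) - 2a*x = 0 => x* = (y - b)/(2a)
x* = (-1.6374 - 2)/(2*7) = -0.2598
f*(-1.6374) = (y-b)^2/(4a) = (-1.6374 - 2)^2/(4*7)
= 13.2307/28 = 0.4725


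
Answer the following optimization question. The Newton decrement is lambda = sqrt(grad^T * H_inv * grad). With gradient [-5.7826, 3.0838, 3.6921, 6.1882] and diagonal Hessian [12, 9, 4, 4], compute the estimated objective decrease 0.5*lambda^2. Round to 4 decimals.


Step 1: H is diagonal, so H^(-1) * g = [-0.4819, 0.3426, 0.923, 1.5471].
Step 2: g^T H^(-1) g = sum_i g_i^2 / H_ii
  = (-5.7826)^2/12 + (3.0838)^2/9 + (3.6921)^2/4 + (6.1882)^2/4
  = 2.7865 + 1.0566 + 3.4079 + 9.5735 = 16.8245
Step 3: Objective decrease = 0.5 * g^T H^(-1) g = 8.4123


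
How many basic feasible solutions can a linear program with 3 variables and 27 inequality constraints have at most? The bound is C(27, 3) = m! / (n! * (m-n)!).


Each vertex corresponds to some choice of n active constraints out of m, so the number of vertices is at most C(m, n) = m! / (n!(m-n)!).
m = 27, n = 3
Numerator: 27 * 26 * 25
Denominator: 3! = 6
C(27, 3) = 2925


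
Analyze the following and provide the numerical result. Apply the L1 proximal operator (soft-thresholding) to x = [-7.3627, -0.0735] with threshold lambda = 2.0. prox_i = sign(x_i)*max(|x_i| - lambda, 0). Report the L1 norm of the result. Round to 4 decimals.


Soft-thresholding with lambda = 2.0:
prox(-7.3627) = sign(-7.3627)*max(|-7.3627| - 2.0, 0) = -5.3627
prox(-0.0735) = sign(-0.0735)*max(|-0.0735| - 2.0, 0) = 0.0
prox(x) = [-5.3627, 0.0]
||prox(x)||_1 = 5.3627 + 0.0 = 5.3627


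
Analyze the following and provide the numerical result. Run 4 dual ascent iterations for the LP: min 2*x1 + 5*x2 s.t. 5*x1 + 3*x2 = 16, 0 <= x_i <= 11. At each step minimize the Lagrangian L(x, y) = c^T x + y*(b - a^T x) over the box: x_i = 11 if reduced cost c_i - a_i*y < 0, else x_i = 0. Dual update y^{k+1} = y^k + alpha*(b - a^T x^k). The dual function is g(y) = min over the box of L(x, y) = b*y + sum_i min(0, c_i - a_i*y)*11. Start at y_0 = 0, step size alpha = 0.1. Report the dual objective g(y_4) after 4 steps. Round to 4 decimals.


Dual ascent for LP: min 2*x1 + 5*x2, 5*x1 + 3*x2 = 16, 0 <= x_i <= 11
Step 1: y^k = 0.0, reduced costs: (2.0, 5.0)
  x^k = (0.0, 0.0), subgradient = b - a^T x = 16.0
  y^{k+1} = 0.0 + 0.1*16.0 = 1.6
Step 2: y^k = 1.6, reduced costs: (-6.0, 0.2)
  x^k = (11.0, 0.0), subgradient = b - a^T x = -39.0
  y^{k+1} = 1.6 + 0.1*-39.0 = -2.3
Step 3: y^k = -2.3, reduced costs: (13.5, 11.9)
  x^k = (0.0, 0.0), subgradient = b - a^T x = 16.0
  y^{k+1} = -2.3 + 0.1*16.0 = -0.7
Step 4: y^k = -0.7, reduced costs: (5.5, 7.1)
  x^k = (0.0, 0.0), subgradient = b - a^T x = 16.0
  y^{k+1} = -0.7 + 0.1*16.0 = 0.9
Dual objective at y_4 = 0.9: reduced costs (-2.5, 2.3), box minimizer x = (11.0, 0.0)
g(y_4) = b*y + (c1 - a1*y)*x1 + (c2 - a2*y)*x2 = 16*0.9 + (-2.5)*11.0 + 2.3*0.0 = 14.4 - 27.5 + 0.0 = -13.1


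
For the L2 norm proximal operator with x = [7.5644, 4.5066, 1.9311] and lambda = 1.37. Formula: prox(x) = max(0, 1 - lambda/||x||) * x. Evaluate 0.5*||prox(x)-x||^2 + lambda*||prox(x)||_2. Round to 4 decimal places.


Step 1: Compute ||x||.
||x|| = 9.0144
Step 2: Compute scaling factor.
scale = max(0, 1 - 1.37/9.0144) = 0.848
Step 3: prox(x) = [6.4148, 3.8217, 1.6376]
||prox(x)|| = 7.6444
Step 4: Proximal objective.
0.5*||prox-x||^2 = 0.9385
lambda*||prox|| = 10.4728
Total = 11.4112


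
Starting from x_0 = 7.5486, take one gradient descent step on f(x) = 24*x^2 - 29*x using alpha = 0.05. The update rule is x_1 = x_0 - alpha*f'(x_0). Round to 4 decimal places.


We compute the gradient at x_0 and apply the update.
f'(x) = 48*x - 29
f'(7.5486) = 48*7.5486 - 29 = 333.3328
x_1 = 7.5486 - 0.05*333.3328 = -9.118


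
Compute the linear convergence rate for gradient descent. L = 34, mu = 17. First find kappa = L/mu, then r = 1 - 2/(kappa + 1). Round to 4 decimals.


Step 1: Compute the condition number.
kappa = L/mu = 34/17 = 2.0
Step 2: Compute the convergence rate.
r = 1 - 2/(kappa + 1) = 1 - 2*mu/(L + mu) = (L - mu)/(L + mu) = 17/51 = 0.3333


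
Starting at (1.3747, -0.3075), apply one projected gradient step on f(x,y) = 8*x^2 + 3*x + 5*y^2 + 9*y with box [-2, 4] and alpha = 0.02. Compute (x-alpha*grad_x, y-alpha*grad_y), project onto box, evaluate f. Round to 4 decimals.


Step 1: Compute gradient at (1.3747, -0.3075).
grad_x = 2*8*1.3747 + 3 = 24.9952
grad_y = 2*5*-0.3075 + 9 = 5.925
Step 2: Gradient step.
x_raw = 1.3747 - 0.02*24.9952 = 0.8748
y_raw = -0.3075 - 0.02*5.925 = -0.426
Step 3: Project onto [-2, 4].
x_proj = clip(0.8748) = 0.8748
y_proj = clip(-0.426) = -0.426
Step 4: Evaluate f.
f(0.8748, -0.426) = 5.8199
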